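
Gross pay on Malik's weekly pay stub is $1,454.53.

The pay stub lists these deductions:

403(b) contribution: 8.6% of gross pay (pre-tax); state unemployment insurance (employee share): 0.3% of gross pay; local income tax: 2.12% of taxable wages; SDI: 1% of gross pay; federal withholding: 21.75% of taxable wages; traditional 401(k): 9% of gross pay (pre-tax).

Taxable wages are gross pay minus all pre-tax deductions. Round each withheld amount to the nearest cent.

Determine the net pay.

$893.53

Traditional 401(k): $1,454.53 × 0.09 = $130.91
403(b) contribution: $1,454.53 × 0.086 = $125.09
Pre-tax total = $130.91 + $125.09 = $256.00
Taxable wages = $1,454.53 − $256.00 = $1,198.53
Local income tax: $1,198.53 × 0.0212 = $25.41
Federal withholding: $1,198.53 × 0.2175 = $260.68
SDI: $1,454.53 × 0.01 = $14.55
State unemployment insurance (employee share): $1,454.53 × 0.003 = $4.36
Total deductions = $130.91 + $125.09 + $25.41 + $260.68 + $14.55 + $4.36 = $561.00
Net pay = $1,454.53 − $561.00 = $893.53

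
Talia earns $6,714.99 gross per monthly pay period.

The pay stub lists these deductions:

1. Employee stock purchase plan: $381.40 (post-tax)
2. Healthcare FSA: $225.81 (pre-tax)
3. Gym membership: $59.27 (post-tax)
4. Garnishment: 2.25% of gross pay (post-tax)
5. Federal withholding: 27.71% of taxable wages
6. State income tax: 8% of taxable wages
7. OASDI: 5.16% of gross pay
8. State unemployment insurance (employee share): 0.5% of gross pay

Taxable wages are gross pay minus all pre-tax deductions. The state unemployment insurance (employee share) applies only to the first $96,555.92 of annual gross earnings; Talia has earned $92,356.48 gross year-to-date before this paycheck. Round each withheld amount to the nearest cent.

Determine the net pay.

$3,212.65

Healthcare FSA: $225.81
Taxable wages = $6,714.99 − $225.81 = $6,489.18
Federal withholding: $6,489.18 × 0.2771 = $1,798.15
State income tax: $6,489.18 × 0.08 = $519.13
OASDI: $6,714.99 × 0.0516 = $346.49
State unemployment insurance (employee share): only $96,555.92 − $92,356.48 = $4,199.44 of this check is subject → $4,199.44 × 0.005 = $21.00
Garnishment: $6,714.99 × 0.0225 = $151.09
Gym membership: $59.27
Employee stock purchase plan: $381.40
Total deductions = $225.81 + $1,798.15 + $519.13 + $346.49 + $21.00 + $151.09 + $59.27 + $381.40 = $3,502.34
Net pay = $6,714.99 − $3,502.34 = $3,212.65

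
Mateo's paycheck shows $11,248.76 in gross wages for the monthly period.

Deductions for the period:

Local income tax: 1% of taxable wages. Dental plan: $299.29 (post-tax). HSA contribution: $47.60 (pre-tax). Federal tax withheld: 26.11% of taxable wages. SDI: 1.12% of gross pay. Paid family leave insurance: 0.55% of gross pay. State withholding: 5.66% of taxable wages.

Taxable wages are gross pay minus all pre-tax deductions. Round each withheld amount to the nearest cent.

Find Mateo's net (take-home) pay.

$7,043.39

HSA contribution: $47.60
Taxable wages = $11,248.76 − $47.60 = $11,201.16
Local income tax: $11,201.16 × 0.01 = $112.01
State withholding: $11,201.16 × 0.0566 = $633.99
Federal tax withheld: $11,201.16 × 0.2611 = $2,924.62
Paid family leave insurance: $11,248.76 × 0.0055 = $61.87
SDI: $11,248.76 × 0.0112 = $125.99
Dental plan: $299.29
Total deductions = $47.60 + $112.01 + $633.99 + $2,924.62 + $61.87 + $125.99 + $299.29 = $4,205.37
Net pay = $11,248.76 − $4,205.37 = $7,043.39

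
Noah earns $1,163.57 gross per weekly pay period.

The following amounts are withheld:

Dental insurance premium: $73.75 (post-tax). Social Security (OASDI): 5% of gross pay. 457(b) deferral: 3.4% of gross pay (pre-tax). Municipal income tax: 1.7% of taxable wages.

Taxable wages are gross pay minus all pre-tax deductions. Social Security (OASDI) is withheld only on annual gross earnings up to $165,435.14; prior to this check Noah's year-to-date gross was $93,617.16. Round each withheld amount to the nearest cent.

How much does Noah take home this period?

457(b) deferral: $1,163.57 × 0.034 = $39.56
Taxable wages = $1,163.57 − $39.56 = $1,124.01
Municipal income tax: $1,124.01 × 0.017 = $19.11
Social Security (OASDI): cap not yet reached, full $1,163.57 is subject → $1,163.57 × 0.05 = $58.18
Dental insurance premium: $73.75
Total deductions = $39.56 + $19.11 + $58.18 + $73.75 = $190.60
Net pay = $1,163.57 − $190.60 = $972.97

$972.97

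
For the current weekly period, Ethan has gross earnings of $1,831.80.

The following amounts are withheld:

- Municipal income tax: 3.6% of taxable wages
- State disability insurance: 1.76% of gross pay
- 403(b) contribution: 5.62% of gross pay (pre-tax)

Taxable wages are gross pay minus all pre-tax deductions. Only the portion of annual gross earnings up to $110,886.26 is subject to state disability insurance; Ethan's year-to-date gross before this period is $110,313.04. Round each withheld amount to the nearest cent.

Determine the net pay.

403(b) contribution: $1,831.80 × 0.0562 = $102.95
Taxable wages = $1,831.80 − $102.95 = $1,728.85
Municipal income tax: $1,728.85 × 0.036 = $62.24
State disability insurance: only $110,886.26 − $110,313.04 = $573.22 of this check is subject → $573.22 × 0.0176 = $10.09
Total deductions = $102.95 + $62.24 + $10.09 = $175.28
Net pay = $1,831.80 − $175.28 = $1,656.52

$1,656.52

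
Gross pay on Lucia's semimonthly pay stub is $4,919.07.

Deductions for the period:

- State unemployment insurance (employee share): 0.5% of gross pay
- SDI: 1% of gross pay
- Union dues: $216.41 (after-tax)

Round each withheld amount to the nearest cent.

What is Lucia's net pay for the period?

State unemployment insurance (employee share): $4,919.07 × 0.005 = $24.60
SDI: $4,919.07 × 0.01 = $49.19
Union dues: $216.41
Total deductions = $24.60 + $49.19 + $216.41 = $290.20
Net pay = $4,919.07 − $290.20 = $4,628.87

$4,628.87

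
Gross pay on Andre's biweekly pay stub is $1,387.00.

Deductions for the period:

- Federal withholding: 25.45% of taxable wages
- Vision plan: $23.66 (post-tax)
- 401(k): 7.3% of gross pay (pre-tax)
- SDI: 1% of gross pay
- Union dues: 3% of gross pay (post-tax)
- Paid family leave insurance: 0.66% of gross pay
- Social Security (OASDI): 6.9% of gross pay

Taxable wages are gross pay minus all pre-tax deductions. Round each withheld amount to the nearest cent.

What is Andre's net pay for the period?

$774.54

401(k): $1,387.00 × 0.073 = $101.25
Taxable wages = $1,387.00 − $101.25 = $1,285.75
Federal withholding: $1,285.75 × 0.2545 = $327.22
SDI: $1,387.00 × 0.01 = $13.87
Paid family leave insurance: $1,387.00 × 0.0066 = $9.15
Social Security (OASDI): $1,387.00 × 0.069 = $95.70
Union dues: $1,387.00 × 0.03 = $41.61
Vision plan: $23.66
Total deductions = $101.25 + $327.22 + $13.87 + $9.15 + $95.70 + $41.61 + $23.66 = $612.46
Net pay = $1,387.00 − $612.46 = $774.54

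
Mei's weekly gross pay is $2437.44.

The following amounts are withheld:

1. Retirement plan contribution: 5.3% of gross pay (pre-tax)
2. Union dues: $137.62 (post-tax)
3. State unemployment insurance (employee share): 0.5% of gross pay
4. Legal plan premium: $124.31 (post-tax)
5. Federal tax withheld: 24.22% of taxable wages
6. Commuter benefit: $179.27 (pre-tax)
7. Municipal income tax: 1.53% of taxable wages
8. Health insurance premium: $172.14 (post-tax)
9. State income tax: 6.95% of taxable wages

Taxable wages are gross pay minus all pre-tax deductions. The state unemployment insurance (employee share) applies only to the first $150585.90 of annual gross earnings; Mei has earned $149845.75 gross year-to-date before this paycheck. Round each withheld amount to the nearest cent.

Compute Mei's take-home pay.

Retirement plan contribution: $2437.44 × 0.053 = $129.18
Commuter benefit: $179.27
Pre-tax total = $129.18 + $179.27 = $308.45
Taxable wages = $2437.44 − $308.45 = $2128.99
Federal tax withheld: $2128.99 × 0.2422 = $515.64
State income tax: $2128.99 × 0.0695 = $147.96
Municipal income tax: $2128.99 × 0.0153 = $32.57
State unemployment insurance (employee share): only $150585.90 − $149845.75 = $740.15 of this check is subject → $740.15 × 0.005 = $3.70
Legal plan premium: $124.31
Union dues: $137.62
Health insurance premium: $172.14
Total deductions = $129.18 + $179.27 + $515.64 + $147.96 + $32.57 + $3.70 + $124.31 + $137.62 + $172.14 = $1442.39
Net pay = $2437.44 − $1442.39 = $995.05

$995.05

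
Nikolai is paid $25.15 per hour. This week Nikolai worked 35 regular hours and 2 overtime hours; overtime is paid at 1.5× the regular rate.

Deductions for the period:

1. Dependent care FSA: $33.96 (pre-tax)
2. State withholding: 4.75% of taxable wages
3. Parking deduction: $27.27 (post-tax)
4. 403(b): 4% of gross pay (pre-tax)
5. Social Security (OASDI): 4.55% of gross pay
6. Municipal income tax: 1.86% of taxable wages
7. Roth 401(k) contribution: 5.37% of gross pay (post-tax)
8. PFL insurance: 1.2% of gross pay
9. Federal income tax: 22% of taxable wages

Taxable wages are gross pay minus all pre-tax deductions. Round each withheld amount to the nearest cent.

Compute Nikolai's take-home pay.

Regular pay: 35 × $25.15 = $880.25
Overtime pay: 2 × $25.15 × 1.5 = $75.45
Gross pay = $880.25 + $75.45 = $955.70
403(b): $955.70 × 0.04 = $38.23
Dependent care FSA: $33.96
Pre-tax total = $38.23 + $33.96 = $72.19
Taxable wages = $955.70 − $72.19 = $883.51
Municipal income tax: $883.51 × 0.0186 = $16.43
Federal income tax: $883.51 × 0.22 = $194.37
State withholding: $883.51 × 0.0475 = $41.97
PFL insurance: $955.70 × 0.012 = $11.47
Social Security (OASDI): $955.70 × 0.0455 = $43.48
Parking deduction: $27.27
Roth 401(k) contribution: $955.70 × 0.0537 = $51.32
Total deductions = $38.23 + $33.96 + $16.43 + $194.37 + $41.97 + $11.47 + $43.48 + $27.27 + $51.32 = $458.50
Net pay = $955.70 − $458.50 = $497.20

$497.20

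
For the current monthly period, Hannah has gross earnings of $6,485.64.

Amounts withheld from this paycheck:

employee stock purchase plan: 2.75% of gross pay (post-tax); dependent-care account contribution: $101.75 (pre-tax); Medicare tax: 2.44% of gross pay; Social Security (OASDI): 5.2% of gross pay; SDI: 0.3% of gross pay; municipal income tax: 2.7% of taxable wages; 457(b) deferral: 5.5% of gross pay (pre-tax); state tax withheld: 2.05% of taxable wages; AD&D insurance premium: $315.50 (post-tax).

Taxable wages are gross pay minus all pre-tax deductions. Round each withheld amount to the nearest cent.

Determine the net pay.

$4,732.07

Dependent-care account contribution: $101.75
457(b) deferral: $6,485.64 × 0.055 = $356.71
Pre-tax total = $101.75 + $356.71 = $458.46
Taxable wages = $6,485.64 − $458.46 = $6,027.18
State tax withheld: $6,027.18 × 0.0205 = $123.56
Municipal income tax: $6,027.18 × 0.027 = $162.73
Medicare tax: $6,485.64 × 0.0244 = $158.25
Social Security (OASDI): $6,485.64 × 0.052 = $337.25
SDI: $6,485.64 × 0.003 = $19.46
Employee stock purchase plan: $6,485.64 × 0.0275 = $178.36
AD&D insurance premium: $315.50
Total deductions = $101.75 + $356.71 + $123.56 + $162.73 + $158.25 + $337.25 + $19.46 + $178.36 + $315.50 = $1,753.57
Net pay = $6,485.64 − $1,753.57 = $4,732.07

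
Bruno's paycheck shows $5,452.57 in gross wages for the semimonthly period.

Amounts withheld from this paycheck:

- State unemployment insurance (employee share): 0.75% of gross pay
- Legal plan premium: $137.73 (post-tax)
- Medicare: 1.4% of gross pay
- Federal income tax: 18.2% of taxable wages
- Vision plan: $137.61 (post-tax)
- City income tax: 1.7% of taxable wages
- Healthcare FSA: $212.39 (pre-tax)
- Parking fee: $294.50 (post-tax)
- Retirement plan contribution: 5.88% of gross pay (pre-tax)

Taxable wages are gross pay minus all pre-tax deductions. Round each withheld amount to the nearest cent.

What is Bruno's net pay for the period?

Retirement plan contribution: $5,452.57 × 0.0588 = $320.61
Healthcare FSA: $212.39
Pre-tax total = $320.61 + $212.39 = $533.00
Taxable wages = $5,452.57 − $533.00 = $4,919.57
Federal income tax: $4,919.57 × 0.182 = $895.36
City income tax: $4,919.57 × 0.017 = $83.63
State unemployment insurance (employee share): $5,452.57 × 0.0075 = $40.89
Medicare: $5,452.57 × 0.014 = $76.34
Parking fee: $294.50
Legal plan premium: $137.73
Vision plan: $137.61
Total deductions = $320.61 + $212.39 + $895.36 + $83.63 + $40.89 + $76.34 + $294.50 + $137.73 + $137.61 = $2,199.06
Net pay = $5,452.57 − $2,199.06 = $3,253.51

$3,253.51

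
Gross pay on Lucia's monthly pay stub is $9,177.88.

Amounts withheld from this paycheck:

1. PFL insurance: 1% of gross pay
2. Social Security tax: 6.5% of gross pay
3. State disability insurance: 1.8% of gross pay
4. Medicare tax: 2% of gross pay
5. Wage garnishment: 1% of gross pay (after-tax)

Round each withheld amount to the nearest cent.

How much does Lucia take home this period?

Medicare tax: $9,177.88 × 0.02 = $183.56
PFL insurance: $9,177.88 × 0.01 = $91.78
State disability insurance: $9,177.88 × 0.018 = $165.20
Social Security tax: $9,177.88 × 0.065 = $596.56
Wage garnishment: $9,177.88 × 0.01 = $91.78
Total deductions = $183.56 + $91.78 + $165.20 + $596.56 + $91.78 = $1,128.88
Net pay = $9,177.88 − $1,128.88 = $8,049.00

$8,049.00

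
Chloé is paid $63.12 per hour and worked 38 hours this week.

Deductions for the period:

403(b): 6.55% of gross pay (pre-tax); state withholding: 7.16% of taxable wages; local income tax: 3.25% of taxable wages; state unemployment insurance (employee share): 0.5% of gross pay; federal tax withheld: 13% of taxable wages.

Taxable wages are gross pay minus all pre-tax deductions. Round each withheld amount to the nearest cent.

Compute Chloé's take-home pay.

$1,704.73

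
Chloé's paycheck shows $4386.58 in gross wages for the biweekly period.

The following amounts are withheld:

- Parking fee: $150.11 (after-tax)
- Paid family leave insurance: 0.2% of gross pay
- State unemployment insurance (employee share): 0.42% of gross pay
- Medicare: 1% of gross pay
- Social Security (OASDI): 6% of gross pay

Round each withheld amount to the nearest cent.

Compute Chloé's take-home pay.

$3902.22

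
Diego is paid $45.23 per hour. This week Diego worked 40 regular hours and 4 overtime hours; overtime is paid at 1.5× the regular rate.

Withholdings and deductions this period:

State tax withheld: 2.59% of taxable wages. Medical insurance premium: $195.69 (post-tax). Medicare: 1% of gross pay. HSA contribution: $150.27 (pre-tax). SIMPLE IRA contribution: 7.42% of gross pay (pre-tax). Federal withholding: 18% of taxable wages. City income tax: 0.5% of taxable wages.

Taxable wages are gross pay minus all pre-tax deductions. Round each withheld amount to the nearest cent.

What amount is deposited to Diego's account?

Regular pay: 40 × $45.23 = $1809.20
Overtime pay: 4 × $45.23 × 1.5 = $271.38
Gross pay = $1809.20 + $271.38 = $2080.58
HSA contribution: $150.27
SIMPLE IRA contribution: $2080.58 × 0.0742 = $154.38
Pre-tax total = $150.27 + $154.38 = $304.65
Taxable wages = $2080.58 − $304.65 = $1775.93
State tax withheld: $1775.93 × 0.0259 = $46.00
City income tax: $1775.93 × 0.005 = $8.88
Federal withholding: $1775.93 × 0.18 = $319.67
Medicare: $2080.58 × 0.01 = $20.81
Medical insurance premium: $195.69
Total deductions = $150.27 + $154.38 + $46.00 + $8.88 + $319.67 + $20.81 + $195.69 = $895.70
Net pay = $2080.58 − $895.70 = $1184.88

$1184.88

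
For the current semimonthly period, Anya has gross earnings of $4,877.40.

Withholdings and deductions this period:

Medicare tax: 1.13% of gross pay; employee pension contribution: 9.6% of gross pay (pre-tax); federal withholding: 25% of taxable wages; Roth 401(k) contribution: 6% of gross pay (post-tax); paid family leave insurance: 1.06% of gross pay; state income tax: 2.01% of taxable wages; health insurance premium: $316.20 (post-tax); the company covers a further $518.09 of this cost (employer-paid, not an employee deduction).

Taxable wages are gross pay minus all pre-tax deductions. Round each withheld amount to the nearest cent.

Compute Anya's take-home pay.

$2,502.61

Employee pension contribution: $4,877.40 × 0.096 = $468.23
Taxable wages = $4,877.40 − $468.23 = $4,409.17
State income tax: $4,409.17 × 0.0201 = $88.62
Federal withholding: $4,409.17 × 0.25 = $1,102.29
Medicare tax: $4,877.40 × 0.0113 = $55.11
Paid family leave insurance: $4,877.40 × 0.0106 = $51.70
Roth 401(k) contribution: $4,877.40 × 0.06 = $292.64
Health insurance premium: $316.20
(Employer's $518.09 toward health insurance premium is not withheld from the employee.)
Total deductions = $468.23 + $88.62 + $1,102.29 + $55.11 + $51.70 + $292.64 + $316.20 = $2,374.79
Net pay = $4,877.40 − $2,374.79 = $2,502.61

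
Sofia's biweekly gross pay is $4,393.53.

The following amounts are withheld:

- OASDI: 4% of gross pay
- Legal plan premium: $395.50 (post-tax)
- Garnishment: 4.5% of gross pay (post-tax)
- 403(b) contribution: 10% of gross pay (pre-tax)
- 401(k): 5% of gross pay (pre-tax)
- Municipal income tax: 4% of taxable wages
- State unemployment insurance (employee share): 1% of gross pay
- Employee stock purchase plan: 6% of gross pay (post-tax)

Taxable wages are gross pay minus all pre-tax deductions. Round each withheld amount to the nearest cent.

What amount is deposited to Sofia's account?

$2,508.62

403(b) contribution: $4,393.53 × 0.1 = $439.35
401(k): $4,393.53 × 0.05 = $219.68
Pre-tax total = $439.35 + $219.68 = $659.03
Taxable wages = $4,393.53 − $659.03 = $3,734.50
Municipal income tax: $3,734.50 × 0.04 = $149.38
State unemployment insurance (employee share): $4,393.53 × 0.01 = $43.94
OASDI: $4,393.53 × 0.04 = $175.74
Legal plan premium: $395.50
Garnishment: $4,393.53 × 0.045 = $197.71
Employee stock purchase plan: $4,393.53 × 0.06 = $263.61
Total deductions = $439.35 + $219.68 + $149.38 + $43.94 + $175.74 + $395.50 + $197.71 + $263.61 = $1,884.91
Net pay = $4,393.53 − $1,884.91 = $2,508.62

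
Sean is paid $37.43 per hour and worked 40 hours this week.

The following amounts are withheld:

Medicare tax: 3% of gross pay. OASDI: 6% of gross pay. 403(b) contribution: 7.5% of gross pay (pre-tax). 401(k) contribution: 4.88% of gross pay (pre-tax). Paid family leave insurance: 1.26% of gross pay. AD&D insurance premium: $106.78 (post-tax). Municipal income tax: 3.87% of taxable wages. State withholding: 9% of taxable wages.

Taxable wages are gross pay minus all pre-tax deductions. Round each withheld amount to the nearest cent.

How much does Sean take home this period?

$882.62

Gross pay: 40 × $37.43 = $1497.20
401(k) contribution: $1497.20 × 0.0488 = $73.06
403(b) contribution: $1497.20 × 0.075 = $112.29
Pre-tax total = $73.06 + $112.29 = $185.35
Taxable wages = $1497.20 − $185.35 = $1311.85
Municipal income tax: $1311.85 × 0.0387 = $50.77
State withholding: $1311.85 × 0.09 = $118.07
Paid family leave insurance: $1497.20 × 0.0126 = $18.86
Medicare tax: $1497.20 × 0.03 = $44.92
OASDI: $1497.20 × 0.06 = $89.83
AD&D insurance premium: $106.78
Total deductions = $73.06 + $112.29 + $50.77 + $118.07 + $18.86 + $44.92 + $89.83 + $106.78 = $614.58
Net pay = $1497.20 − $614.58 = $882.62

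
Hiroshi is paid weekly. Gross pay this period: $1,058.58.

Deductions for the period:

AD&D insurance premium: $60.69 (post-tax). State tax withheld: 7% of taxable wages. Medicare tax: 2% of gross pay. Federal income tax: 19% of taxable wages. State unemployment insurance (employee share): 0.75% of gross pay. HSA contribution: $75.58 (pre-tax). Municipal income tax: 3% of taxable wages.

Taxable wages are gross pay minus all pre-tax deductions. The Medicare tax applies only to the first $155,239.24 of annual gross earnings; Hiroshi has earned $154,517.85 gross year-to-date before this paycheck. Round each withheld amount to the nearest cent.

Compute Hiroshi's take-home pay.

HSA contribution: $75.58
Taxable wages = $1,058.58 − $75.58 = $983.00
Municipal income tax: $983.00 × 0.03 = $29.49
State tax withheld: $983.00 × 0.07 = $68.81
Federal income tax: $983.00 × 0.19 = $186.77
State unemployment insurance (employee share): $1,058.58 × 0.0075 = $7.94
Medicare tax: only $155,239.24 − $154,517.85 = $721.39 of this check is subject → $721.39 × 0.02 = $14.43
AD&D insurance premium: $60.69
Total deductions = $75.58 + $29.49 + $68.81 + $186.77 + $7.94 + $14.43 + $60.69 = $443.71
Net pay = $1,058.58 − $443.71 = $614.87

$614.87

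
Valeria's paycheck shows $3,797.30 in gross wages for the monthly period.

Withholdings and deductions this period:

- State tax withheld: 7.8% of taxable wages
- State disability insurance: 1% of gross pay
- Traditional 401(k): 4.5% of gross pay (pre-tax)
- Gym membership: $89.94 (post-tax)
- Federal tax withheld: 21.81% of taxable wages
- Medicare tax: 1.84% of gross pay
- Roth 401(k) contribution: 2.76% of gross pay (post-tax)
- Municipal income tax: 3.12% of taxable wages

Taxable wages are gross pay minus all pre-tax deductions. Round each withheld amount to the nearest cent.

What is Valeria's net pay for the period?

Traditional 401(k): $3,797.30 × 0.045 = $170.88
Taxable wages = $3,797.30 − $170.88 = $3,626.42
State tax withheld: $3,626.42 × 0.078 = $282.86
Municipal income tax: $3,626.42 × 0.0312 = $113.14
Federal tax withheld: $3,626.42 × 0.2181 = $790.92
Medicare tax: $3,797.30 × 0.0184 = $69.87
State disability insurance: $3,797.30 × 0.01 = $37.97
Gym membership: $89.94
Roth 401(k) contribution: $3,797.30 × 0.0276 = $104.81
Total deductions = $170.88 + $282.86 + $113.14 + $790.92 + $69.87 + $37.97 + $89.94 + $104.81 = $1,660.39
Net pay = $3,797.30 − $1,660.39 = $2,136.91

$2,136.91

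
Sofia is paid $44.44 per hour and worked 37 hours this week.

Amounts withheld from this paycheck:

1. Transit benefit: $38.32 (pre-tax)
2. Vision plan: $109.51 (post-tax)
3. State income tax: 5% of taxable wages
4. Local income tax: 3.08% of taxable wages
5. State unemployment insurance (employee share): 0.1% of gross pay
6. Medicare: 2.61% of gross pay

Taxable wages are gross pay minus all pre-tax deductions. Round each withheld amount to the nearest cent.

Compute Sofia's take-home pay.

$1322.13

Gross pay: 37 × $44.44 = $1644.28
Transit benefit: $38.32
Taxable wages = $1644.28 − $38.32 = $1605.96
Local income tax: $1605.96 × 0.0308 = $49.46
State income tax: $1605.96 × 0.05 = $80.30
State unemployment insurance (employee share): $1644.28 × 0.001 = $1.64
Medicare: $1644.28 × 0.0261 = $42.92
Vision plan: $109.51
Total deductions = $38.32 + $49.46 + $80.30 + $1.64 + $42.92 + $109.51 = $322.15
Net pay = $1644.28 − $322.15 = $1322.13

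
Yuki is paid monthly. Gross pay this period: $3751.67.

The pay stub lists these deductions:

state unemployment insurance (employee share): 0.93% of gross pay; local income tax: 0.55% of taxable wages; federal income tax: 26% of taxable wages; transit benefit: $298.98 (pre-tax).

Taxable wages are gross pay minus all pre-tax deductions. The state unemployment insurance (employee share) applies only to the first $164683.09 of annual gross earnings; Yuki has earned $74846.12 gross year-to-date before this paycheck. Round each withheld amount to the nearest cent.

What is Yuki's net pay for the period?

Transit benefit: $298.98
Taxable wages = $3751.67 − $298.98 = $3452.69
Federal income tax: $3452.69 × 0.26 = $897.70
Local income tax: $3452.69 × 0.0055 = $18.99
State unemployment insurance (employee share): cap not yet reached, full $3751.67 is subject → $3751.67 × 0.0093 = $34.89
Total deductions = $298.98 + $897.70 + $18.99 + $34.89 = $1250.56
Net pay = $3751.67 − $1250.56 = $2501.11

$2501.11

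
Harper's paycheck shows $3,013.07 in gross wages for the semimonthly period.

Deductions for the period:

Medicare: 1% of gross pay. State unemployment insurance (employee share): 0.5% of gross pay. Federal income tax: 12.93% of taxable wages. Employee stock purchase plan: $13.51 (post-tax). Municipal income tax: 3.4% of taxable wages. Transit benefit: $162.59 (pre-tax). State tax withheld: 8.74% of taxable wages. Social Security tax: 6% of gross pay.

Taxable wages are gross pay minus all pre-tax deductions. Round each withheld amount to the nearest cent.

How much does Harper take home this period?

$1,896.37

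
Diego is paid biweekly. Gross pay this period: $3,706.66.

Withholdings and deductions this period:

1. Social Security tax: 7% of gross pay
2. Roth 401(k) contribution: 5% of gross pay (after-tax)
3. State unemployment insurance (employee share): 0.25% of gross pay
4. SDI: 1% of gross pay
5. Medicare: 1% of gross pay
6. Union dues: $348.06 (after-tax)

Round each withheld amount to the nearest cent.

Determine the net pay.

Social Security tax: $3,706.66 × 0.07 = $259.47
State unemployment insurance (employee share): $3,706.66 × 0.0025 = $9.27
Medicare: $3,706.66 × 0.01 = $37.07
SDI: $3,706.66 × 0.01 = $37.07
Union dues: $348.06
Roth 401(k) contribution: $3,706.66 × 0.05 = $185.33
Total deductions = $259.47 + $9.27 + $37.07 + $37.07 + $348.06 + $185.33 = $876.27
Net pay = $3,706.66 − $876.27 = $2,830.39

$2,830.39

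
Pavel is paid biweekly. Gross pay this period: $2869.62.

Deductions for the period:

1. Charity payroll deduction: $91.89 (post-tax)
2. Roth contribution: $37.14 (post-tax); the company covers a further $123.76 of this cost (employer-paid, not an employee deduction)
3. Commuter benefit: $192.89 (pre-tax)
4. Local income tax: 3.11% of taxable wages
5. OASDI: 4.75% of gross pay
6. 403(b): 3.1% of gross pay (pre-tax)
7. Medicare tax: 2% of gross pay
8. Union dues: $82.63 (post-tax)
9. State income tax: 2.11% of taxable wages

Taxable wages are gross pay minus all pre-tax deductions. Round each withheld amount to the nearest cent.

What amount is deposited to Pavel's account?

$2047.33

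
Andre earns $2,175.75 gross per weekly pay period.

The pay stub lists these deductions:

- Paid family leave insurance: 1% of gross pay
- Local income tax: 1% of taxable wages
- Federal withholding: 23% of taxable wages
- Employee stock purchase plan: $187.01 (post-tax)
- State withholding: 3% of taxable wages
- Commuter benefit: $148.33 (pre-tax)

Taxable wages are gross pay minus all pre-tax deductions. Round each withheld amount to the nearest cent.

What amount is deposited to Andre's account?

$1,271.25

Commuter benefit: $148.33
Taxable wages = $2,175.75 − $148.33 = $2,027.42
Local income tax: $2,027.42 × 0.01 = $20.27
Federal withholding: $2,027.42 × 0.23 = $466.31
State withholding: $2,027.42 × 0.03 = $60.82
Paid family leave insurance: $2,175.75 × 0.01 = $21.76
Employee stock purchase plan: $187.01
Total deductions = $148.33 + $20.27 + $466.31 + $60.82 + $21.76 + $187.01 = $904.50
Net pay = $2,175.75 − $904.50 = $1,271.25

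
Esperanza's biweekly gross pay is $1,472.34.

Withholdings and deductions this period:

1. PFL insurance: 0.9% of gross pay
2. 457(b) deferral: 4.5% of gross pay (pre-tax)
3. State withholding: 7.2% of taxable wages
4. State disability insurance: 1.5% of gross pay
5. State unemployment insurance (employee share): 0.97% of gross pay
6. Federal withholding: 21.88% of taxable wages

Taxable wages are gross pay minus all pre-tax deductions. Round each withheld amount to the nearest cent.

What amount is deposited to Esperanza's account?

$947.57

457(b) deferral: $1,472.34 × 0.045 = $66.26
Taxable wages = $1,472.34 − $66.26 = $1,406.08
Federal withholding: $1,406.08 × 0.2188 = $307.65
State withholding: $1,406.08 × 0.072 = $101.24
State disability insurance: $1,472.34 × 0.015 = $22.09
PFL insurance: $1,472.34 × 0.009 = $13.25
State unemployment insurance (employee share): $1,472.34 × 0.0097 = $14.28
Total deductions = $66.26 + $307.65 + $101.24 + $22.09 + $13.25 + $14.28 = $524.77
Net pay = $1,472.34 − $524.77 = $947.57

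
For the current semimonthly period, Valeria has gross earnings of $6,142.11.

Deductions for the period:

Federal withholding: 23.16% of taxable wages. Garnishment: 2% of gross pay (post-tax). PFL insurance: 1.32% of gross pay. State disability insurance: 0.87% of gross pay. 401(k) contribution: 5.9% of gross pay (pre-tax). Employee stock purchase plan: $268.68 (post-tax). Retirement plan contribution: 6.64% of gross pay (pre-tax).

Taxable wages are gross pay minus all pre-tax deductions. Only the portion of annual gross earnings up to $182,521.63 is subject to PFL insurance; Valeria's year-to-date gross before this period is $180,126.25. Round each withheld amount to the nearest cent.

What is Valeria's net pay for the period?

401(k) contribution: $6,142.11 × 0.059 = $362.38
Retirement plan contribution: $6,142.11 × 0.0664 = $407.84
Pre-tax total = $362.38 + $407.84 = $770.22
Taxable wages = $6,142.11 − $770.22 = $5,371.89
Federal withholding: $5,371.89 × 0.2316 = $1,244.13
PFL insurance: only $182,521.63 − $180,126.25 = $2,395.38 of this check is subject → $2,395.38 × 0.0132 = $31.62
State disability insurance: $6,142.11 × 0.0087 = $53.44
Employee stock purchase plan: $268.68
Garnishment: $6,142.11 × 0.02 = $122.84
Total deductions = $362.38 + $407.84 + $1,244.13 + $31.62 + $53.44 + $268.68 + $122.84 = $2,490.93
Net pay = $6,142.11 − $2,490.93 = $3,651.18

$3,651.18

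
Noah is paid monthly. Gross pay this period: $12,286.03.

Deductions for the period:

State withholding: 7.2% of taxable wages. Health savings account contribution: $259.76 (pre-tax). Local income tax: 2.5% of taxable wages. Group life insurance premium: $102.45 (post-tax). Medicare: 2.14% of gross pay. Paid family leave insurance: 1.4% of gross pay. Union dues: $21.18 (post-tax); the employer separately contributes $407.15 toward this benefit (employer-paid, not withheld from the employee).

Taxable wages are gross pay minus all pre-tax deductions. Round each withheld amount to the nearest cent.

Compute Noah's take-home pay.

$10,301.17

Health savings account contribution: $259.76
Taxable wages = $12,286.03 − $259.76 = $12,026.27
State withholding: $12,026.27 × 0.072 = $865.89
Local income tax: $12,026.27 × 0.025 = $300.66
Paid family leave insurance: $12,286.03 × 0.014 = $172.00
Medicare: $12,286.03 × 0.0214 = $262.92
Group life insurance premium: $102.45
Union dues: $21.18
(Employer's $407.15 toward union dues is not withheld from the employee.)
Total deductions = $259.76 + $865.89 + $300.66 + $172.00 + $262.92 + $102.45 + $21.18 = $1,984.86
Net pay = $12,286.03 − $1,984.86 = $10,301.17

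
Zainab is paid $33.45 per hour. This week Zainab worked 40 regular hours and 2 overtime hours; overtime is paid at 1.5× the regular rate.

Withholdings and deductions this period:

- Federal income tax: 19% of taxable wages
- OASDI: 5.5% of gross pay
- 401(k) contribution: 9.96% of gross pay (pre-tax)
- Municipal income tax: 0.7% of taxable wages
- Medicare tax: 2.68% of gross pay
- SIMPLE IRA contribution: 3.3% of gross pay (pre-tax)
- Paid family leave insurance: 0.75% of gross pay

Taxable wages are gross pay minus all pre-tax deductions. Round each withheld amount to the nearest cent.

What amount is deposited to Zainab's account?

$873.39

Regular pay: 40 × $33.45 = $1,338.00
Overtime pay: 2 × $33.45 × 1.5 = $100.35
Gross pay = $1,338.00 + $100.35 = $1,438.35
401(k) contribution: $1,438.35 × 0.0996 = $143.26
SIMPLE IRA contribution: $1,438.35 × 0.033 = $47.47
Pre-tax total = $143.26 + $47.47 = $190.73
Taxable wages = $1,438.35 − $190.73 = $1,247.62
Federal income tax: $1,247.62 × 0.19 = $237.05
Municipal income tax: $1,247.62 × 0.007 = $8.73
OASDI: $1,438.35 × 0.055 = $79.11
Paid family leave insurance: $1,438.35 × 0.0075 = $10.79
Medicare tax: $1,438.35 × 0.0268 = $38.55
Total deductions = $143.26 + $47.47 + $237.05 + $8.73 + $79.11 + $10.79 + $38.55 = $564.96
Net pay = $1,438.35 − $564.96 = $873.39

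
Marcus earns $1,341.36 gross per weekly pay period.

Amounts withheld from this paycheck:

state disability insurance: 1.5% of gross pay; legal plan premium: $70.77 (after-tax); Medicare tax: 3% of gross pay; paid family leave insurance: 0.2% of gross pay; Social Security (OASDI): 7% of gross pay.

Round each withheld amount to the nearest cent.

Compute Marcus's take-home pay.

$1,113.65

Social Security (OASDI): $1,341.36 × 0.07 = $93.90
Medicare tax: $1,341.36 × 0.03 = $40.24
State disability insurance: $1,341.36 × 0.015 = $20.12
Paid family leave insurance: $1,341.36 × 0.002 = $2.68
Legal plan premium: $70.77
Total deductions = $93.90 + $40.24 + $20.12 + $2.68 + $70.77 = $227.71
Net pay = $1,341.36 − $227.71 = $1,113.65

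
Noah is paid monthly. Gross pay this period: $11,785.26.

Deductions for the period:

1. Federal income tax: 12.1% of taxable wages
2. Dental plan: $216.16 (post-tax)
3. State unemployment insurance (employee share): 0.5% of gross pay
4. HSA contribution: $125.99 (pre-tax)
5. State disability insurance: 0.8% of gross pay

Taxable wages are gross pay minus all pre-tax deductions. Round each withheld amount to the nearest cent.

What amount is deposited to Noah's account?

$9,879.13

HSA contribution: $125.99
Taxable wages = $11,785.26 − $125.99 = $11,659.27
Federal income tax: $11,659.27 × 0.121 = $1,410.77
State disability insurance: $11,785.26 × 0.008 = $94.28
State unemployment insurance (employee share): $11,785.26 × 0.005 = $58.93
Dental plan: $216.16
Total deductions = $125.99 + $1,410.77 + $94.28 + $58.93 + $216.16 = $1,906.13
Net pay = $11,785.26 − $1,906.13 = $9,879.13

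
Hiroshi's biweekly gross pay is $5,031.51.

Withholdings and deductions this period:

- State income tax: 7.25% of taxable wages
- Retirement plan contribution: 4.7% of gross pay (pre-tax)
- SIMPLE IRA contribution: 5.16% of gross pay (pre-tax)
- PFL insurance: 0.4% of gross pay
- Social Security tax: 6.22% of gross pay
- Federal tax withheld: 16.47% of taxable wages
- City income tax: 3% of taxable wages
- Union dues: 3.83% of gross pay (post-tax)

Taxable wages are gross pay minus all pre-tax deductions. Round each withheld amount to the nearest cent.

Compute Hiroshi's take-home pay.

$2,797.74

Retirement plan contribution: $5,031.51 × 0.047 = $236.48
SIMPLE IRA contribution: $5,031.51 × 0.0516 = $259.63
Pre-tax total = $236.48 + $259.63 = $496.11
Taxable wages = $5,031.51 − $496.11 = $4,535.40
Federal tax withheld: $4,535.40 × 0.1647 = $746.98
State income tax: $4,535.40 × 0.0725 = $328.82
City income tax: $4,535.40 × 0.03 = $136.06
PFL insurance: $5,031.51 × 0.004 = $20.13
Social Security tax: $5,031.51 × 0.0622 = $312.96
Union dues: $5,031.51 × 0.0383 = $192.71
Total deductions = $236.48 + $259.63 + $746.98 + $328.82 + $136.06 + $20.13 + $312.96 + $192.71 = $2,233.77
Net pay = $5,031.51 − $2,233.77 = $2,797.74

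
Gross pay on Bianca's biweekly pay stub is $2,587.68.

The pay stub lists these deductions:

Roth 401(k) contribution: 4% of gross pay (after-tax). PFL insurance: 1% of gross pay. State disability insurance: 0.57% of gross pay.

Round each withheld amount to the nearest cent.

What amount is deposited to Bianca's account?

$2,443.54

State disability insurance: $2,587.68 × 0.0057 = $14.75
PFL insurance: $2,587.68 × 0.01 = $25.88
Roth 401(k) contribution: $2,587.68 × 0.04 = $103.51
Total deductions = $14.75 + $25.88 + $103.51 = $144.14
Net pay = $2,587.68 − $144.14 = $2,443.54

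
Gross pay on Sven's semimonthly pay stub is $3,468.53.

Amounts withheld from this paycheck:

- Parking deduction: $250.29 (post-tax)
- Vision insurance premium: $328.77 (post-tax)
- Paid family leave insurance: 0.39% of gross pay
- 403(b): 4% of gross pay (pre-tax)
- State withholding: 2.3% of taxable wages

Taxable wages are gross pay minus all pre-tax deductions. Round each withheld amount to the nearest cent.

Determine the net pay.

403(b): $3,468.53 × 0.04 = $138.74
Taxable wages = $3,468.53 − $138.74 = $3,329.79
State withholding: $3,329.79 × 0.023 = $76.59
Paid family leave insurance: $3,468.53 × 0.0039 = $13.53
Parking deduction: $250.29
Vision insurance premium: $328.77
Total deductions = $138.74 + $76.59 + $13.53 + $250.29 + $328.77 = $807.92
Net pay = $3,468.53 − $807.92 = $2,660.61

$2,660.61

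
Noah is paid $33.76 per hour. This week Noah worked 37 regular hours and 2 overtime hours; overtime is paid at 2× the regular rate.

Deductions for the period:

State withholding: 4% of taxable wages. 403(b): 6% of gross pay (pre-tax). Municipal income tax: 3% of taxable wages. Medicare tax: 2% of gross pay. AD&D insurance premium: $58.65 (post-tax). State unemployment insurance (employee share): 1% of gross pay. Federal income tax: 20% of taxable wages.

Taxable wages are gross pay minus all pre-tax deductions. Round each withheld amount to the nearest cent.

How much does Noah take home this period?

$849.65

Regular pay: 37 × $33.76 = $1249.12
Overtime pay: 2 × $33.76 × 2 = $135.04
Gross pay = $1249.12 + $135.04 = $1384.16
403(b): $1384.16 × 0.06 = $83.05
Taxable wages = $1384.16 − $83.05 = $1301.11
Municipal income tax: $1301.11 × 0.03 = $39.03
State withholding: $1301.11 × 0.04 = $52.04
Federal income tax: $1301.11 × 0.2 = $260.22
State unemployment insurance (employee share): $1384.16 × 0.01 = $13.84
Medicare tax: $1384.16 × 0.02 = $27.68
AD&D insurance premium: $58.65
Total deductions = $83.05 + $39.03 + $52.04 + $260.22 + $13.84 + $27.68 + $58.65 = $534.51
Net pay = $1384.16 − $534.51 = $849.65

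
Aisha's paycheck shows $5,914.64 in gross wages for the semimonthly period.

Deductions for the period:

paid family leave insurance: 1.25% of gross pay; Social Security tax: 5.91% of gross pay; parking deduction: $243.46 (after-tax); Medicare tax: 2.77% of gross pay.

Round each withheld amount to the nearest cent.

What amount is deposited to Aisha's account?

$5,083.85

Medicare tax: $5,914.64 × 0.0277 = $163.84
Paid family leave insurance: $5,914.64 × 0.0125 = $73.93
Social Security tax: $5,914.64 × 0.0591 = $349.56
Parking deduction: $243.46
Total deductions = $163.84 + $73.93 + $349.56 + $243.46 = $830.79
Net pay = $5,914.64 − $830.79 = $5,083.85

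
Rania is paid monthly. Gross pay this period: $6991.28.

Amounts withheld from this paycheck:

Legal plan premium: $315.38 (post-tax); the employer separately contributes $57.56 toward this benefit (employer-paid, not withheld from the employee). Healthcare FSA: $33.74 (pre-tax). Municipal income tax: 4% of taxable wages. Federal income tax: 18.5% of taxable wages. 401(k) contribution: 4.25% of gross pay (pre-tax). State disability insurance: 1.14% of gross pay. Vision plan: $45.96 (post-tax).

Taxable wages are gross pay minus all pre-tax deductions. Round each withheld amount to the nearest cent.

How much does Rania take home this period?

Healthcare FSA: $33.74
401(k) contribution: $6991.28 × 0.0425 = $297.13
Pre-tax total = $33.74 + $297.13 = $330.87
Taxable wages = $6991.28 − $330.87 = $6660.41
Federal income tax: $6660.41 × 0.185 = $1232.18
Municipal income tax: $6660.41 × 0.04 = $266.42
State disability insurance: $6991.28 × 0.0114 = $79.70
Legal plan premium: $315.38
Vision plan: $45.96
(Employer's $57.56 toward legal plan premium is not withheld from the employee.)
Total deductions = $33.74 + $297.13 + $1232.18 + $266.42 + $79.70 + $315.38 + $45.96 = $2270.51
Net pay = $6991.28 − $2270.51 = $4720.77

$4720.77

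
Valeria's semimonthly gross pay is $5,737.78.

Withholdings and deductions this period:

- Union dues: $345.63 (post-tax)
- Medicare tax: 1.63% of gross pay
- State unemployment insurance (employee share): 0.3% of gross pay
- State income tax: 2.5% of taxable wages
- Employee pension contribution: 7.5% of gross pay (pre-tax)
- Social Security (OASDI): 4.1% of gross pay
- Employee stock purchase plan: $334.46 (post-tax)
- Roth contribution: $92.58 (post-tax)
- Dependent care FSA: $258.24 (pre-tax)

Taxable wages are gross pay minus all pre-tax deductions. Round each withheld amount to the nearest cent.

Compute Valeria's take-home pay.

Dependent care FSA: $258.24
Employee pension contribution: $5,737.78 × 0.075 = $430.33
Pre-tax total = $258.24 + $430.33 = $688.57
Taxable wages = $5,737.78 − $688.57 = $5,049.21
State income tax: $5,049.21 × 0.025 = $126.23
Social Security (OASDI): $5,737.78 × 0.041 = $235.25
Medicare tax: $5,737.78 × 0.0163 = $93.53
State unemployment insurance (employee share): $5,737.78 × 0.003 = $17.21
Roth contribution: $92.58
Union dues: $345.63
Employee stock purchase plan: $334.46
Total deductions = $258.24 + $430.33 + $126.23 + $235.25 + $93.53 + $17.21 + $92.58 + $345.63 + $334.46 = $1,933.46
Net pay = $5,737.78 − $1,933.46 = $3,804.32

$3,804.32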